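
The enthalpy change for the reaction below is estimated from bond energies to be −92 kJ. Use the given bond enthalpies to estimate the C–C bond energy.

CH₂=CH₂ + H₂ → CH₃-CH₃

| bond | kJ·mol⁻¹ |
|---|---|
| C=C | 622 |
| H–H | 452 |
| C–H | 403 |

Let D be the C–C bond energy.
Σ(broken) = 4×403 + 1×622 + 1×452 = 2686
Σ(formed) = 1×D + 6×403 = 2418 + D
ΔH = Σ(broken) − Σ(formed) = (2686) − (2418 + D) = +268 − D
Setting this equal to −92 kJ gives D = 360 kJ/mol.

D(C–C) ≈ 360 kJ/mol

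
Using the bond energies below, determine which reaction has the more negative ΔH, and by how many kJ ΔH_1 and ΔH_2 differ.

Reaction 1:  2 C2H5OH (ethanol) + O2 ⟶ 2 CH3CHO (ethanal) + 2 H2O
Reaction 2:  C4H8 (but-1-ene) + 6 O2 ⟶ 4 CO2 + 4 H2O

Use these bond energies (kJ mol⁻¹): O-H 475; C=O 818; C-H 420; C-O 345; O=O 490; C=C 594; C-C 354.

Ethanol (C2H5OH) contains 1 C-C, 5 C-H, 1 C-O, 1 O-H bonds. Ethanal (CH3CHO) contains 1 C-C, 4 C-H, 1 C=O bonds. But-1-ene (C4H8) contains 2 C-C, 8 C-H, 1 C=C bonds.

Reaction 1:
  Bonds broken (reactants):
    C-C: 2 × 354 = 708
    C-H: 10 × 420 = 4200
    C-O: 2 × 345 = 690
    O-H: 2 × 475 = 950
    O=O: 1 × 490 = 490
    Σ(broken) = 7038 kJ
  Bonds formed (products):
    C-C: 2 × 354 = 708
    C-H: 8 × 420 = 3360
    C=O: 2 × 818 = 1636
    O-H: 4 × 475 = 1900
    Σ(formed) = 7604 kJ
  ΔH_1 = 7038 − 7604 = −566 kJ
Reaction 2:
  Bonds broken (reactants):
    C-C: 2 × 354 = 708
    C-H: 8 × 420 = 3360
    C=C: 1 × 594 = 594
    O=O: 6 × 490 = 2940
    Σ(broken) = 7602 kJ
  Bonds formed (products):
    C=O: 8 × 818 = 6544
    O-H: 8 × 475 = 3800
    Σ(formed) = 10344 kJ
  ΔH_2 = 7602 − 10344 = −2742 kJ
ΔH_1 − ΔH_2 = +2176 kJ, so reaction 2 has the more negative ΔH; |ΔH_1 − ΔH_2| = 2176 kJ.

Reaction 2, by 2176 kJ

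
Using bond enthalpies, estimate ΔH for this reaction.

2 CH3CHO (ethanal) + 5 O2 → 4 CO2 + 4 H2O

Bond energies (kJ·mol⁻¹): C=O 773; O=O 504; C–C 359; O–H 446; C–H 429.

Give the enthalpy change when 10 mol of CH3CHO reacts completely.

ΔH = −7680 kJ

Bonds broken (reactants):
  C–C: 2 × 359 = 718
  C–H: 8 × 429 = 3432
  C=O: 2 × 773 = 1546
  O=O: 5 × 504 = 2520
  Σ(broken) = 8216 kJ
Bonds formed (products):
  C=O: 8 × 773 = 6184
  O–H: 8 × 446 = 3568
  Σ(formed) = 9752 kJ
ΔH = Σ(broken) − Σ(formed) = 8216 − 9752 = −1536 kJ
For 5× the reaction as written: 5 × (−1536) = −7680 kJ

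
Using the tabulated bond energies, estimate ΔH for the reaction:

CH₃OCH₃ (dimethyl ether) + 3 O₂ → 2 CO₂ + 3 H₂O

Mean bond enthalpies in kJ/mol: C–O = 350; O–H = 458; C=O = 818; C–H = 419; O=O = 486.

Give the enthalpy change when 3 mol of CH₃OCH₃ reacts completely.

ΔH = −4044 kJ

Bonds broken (reactants):
  C–H: 6 × 419 = 2514
  C–O: 2 × 350 = 700
  O=O: 3 × 486 = 1458
  Σ(broken) = 4672 kJ
Bonds formed (products):
  C=O: 4 × 818 = 3272
  O–H: 6 × 458 = 2748
  Σ(formed) = 6020 kJ
ΔH = Σ(broken) − Σ(formed) = 4672 − 6020 = −1348 kJ
For 3× the reaction as written: 3 × (−1348) = −4044 kJ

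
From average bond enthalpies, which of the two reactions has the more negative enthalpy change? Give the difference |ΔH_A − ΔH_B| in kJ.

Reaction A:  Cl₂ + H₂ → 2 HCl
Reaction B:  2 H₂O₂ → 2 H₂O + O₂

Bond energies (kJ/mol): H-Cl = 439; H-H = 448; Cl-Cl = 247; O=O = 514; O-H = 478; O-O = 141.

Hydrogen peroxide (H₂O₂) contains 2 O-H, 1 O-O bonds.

Reaction A:
  Bonds broken (reactants):
    Cl-Cl: 1 × 247 = 247
    H-H: 1 × 448 = 448
    Σ(broken) = 695 kJ
  Bonds formed (products):
    H-Cl: 2 × 439 = 878
    Σ(formed) = 878 kJ
  ΔH_A = 695 − 878 = −183 kJ
Reaction B:
  Bonds broken (reactants):
    O-H: 4 × 478 = 1912
    O-O: 2 × 141 = 282
    Σ(broken) = 2194 kJ
  Bonds formed (products):
    O-H: 4 × 478 = 1912
    O=O: 1 × 514 = 514
    Σ(formed) = 2426 kJ
  ΔH_B = 2194 − 2426 = −232 kJ
ΔH_A − ΔH_B = +49 kJ, so reaction B has the more negative ΔH; |ΔH_A − ΔH_B| = 49 kJ.

Reaction B, by 49 kJ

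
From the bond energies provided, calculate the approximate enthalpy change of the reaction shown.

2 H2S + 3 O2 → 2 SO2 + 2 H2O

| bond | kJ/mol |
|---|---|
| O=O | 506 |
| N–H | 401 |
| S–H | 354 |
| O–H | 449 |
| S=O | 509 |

Bonds broken (reactants):
  O=O: 3 × 506 = 1518
  S–H: 4 × 354 = 1416
  Σ(broken) = 2934 kJ
Bonds formed (products):
  O–H: 4 × 449 = 1796
  S=O: 4 × 509 = 2036
  Σ(formed) = 3832 kJ
ΔH = Σ(broken) − Σ(formed) = 2934 − 3832 = −898 kJ

ΔH ≈ −898 kJ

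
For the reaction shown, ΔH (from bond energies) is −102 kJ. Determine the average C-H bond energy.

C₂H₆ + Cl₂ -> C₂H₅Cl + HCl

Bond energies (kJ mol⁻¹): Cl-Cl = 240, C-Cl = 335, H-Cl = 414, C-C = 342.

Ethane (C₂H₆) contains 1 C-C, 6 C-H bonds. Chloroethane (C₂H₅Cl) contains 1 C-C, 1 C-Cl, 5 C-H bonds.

D(C-H) ≈ 407 kJ/mol

Let D be the C-H bond energy.
Σ(broken) = 1×342 + 6×D + 1×240 = 582 + 6D
Σ(formed) = 1×342 + 1×335 + 5×D + 1×414 = 1091 + 5D
ΔH = Σ(broken) − Σ(formed) = (582 + 6D) − (1091 + 5D) = −509 + D
Setting this equal to −102 kJ gives D = 407 kJ/mol.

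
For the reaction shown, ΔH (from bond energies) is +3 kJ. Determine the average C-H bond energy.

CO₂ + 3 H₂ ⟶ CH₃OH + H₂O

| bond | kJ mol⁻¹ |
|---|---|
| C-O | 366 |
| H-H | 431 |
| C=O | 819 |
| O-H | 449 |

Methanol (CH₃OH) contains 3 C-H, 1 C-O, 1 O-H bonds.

Let D be the C-H bond energy.
Σ(broken) = 2×819 + 3×431 = 2931
Σ(formed) = 3×D + 1×366 + 3×449 = 1713 + 3D
ΔH = Σ(broken) − Σ(formed) = (2931) − (1713 + 3D) = +1218 − 3D
Setting this equal to +3 kJ gives 3D = 1215, so D = 405 kJ/mol.

D(C-H) ≈ 405 kJ/mol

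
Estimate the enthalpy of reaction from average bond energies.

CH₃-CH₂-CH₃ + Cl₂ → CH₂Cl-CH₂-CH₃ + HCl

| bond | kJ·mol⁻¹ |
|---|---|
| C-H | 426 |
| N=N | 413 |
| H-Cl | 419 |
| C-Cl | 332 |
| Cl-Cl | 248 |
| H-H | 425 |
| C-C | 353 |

ΔH ≈ −77 kJ

Bonds broken (reactants):
  C-C: 2 × 353 = 706
  C-H: 8 × 426 = 3408
  Cl-Cl: 1 × 248 = 248
  Σ(broken) = 4362 kJ
Bonds formed (products):
  C-C: 2 × 353 = 706
  C-Cl: 1 × 332 = 332
  C-H: 7 × 426 = 2982
  H-Cl: 1 × 419 = 419
  Σ(formed) = 4439 kJ
ΔH = Σ(broken) − Σ(formed) = 4362 − 4439 = −77 kJ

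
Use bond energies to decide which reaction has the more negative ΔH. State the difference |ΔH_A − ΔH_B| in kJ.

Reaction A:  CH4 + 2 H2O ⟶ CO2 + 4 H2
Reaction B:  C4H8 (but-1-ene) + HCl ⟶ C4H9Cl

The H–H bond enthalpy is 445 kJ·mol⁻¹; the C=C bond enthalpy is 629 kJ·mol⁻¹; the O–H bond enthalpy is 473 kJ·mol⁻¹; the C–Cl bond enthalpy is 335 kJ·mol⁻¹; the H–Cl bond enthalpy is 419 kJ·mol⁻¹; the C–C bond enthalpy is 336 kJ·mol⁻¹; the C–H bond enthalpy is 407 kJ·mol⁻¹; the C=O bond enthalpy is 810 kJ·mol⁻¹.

Reaction B, by 150 kJ

Reaction A:
  Bonds broken (reactants):
    C–H: 4 × 407 = 1628
    O–H: 4 × 473 = 1892
    Σ(broken) = 3520 kJ
  Bonds formed (products):
    C=O: 2 × 810 = 1620
    H–H: 4 × 445 = 1780
    Σ(formed) = 3400 kJ
  ΔH_A = 3520 − 3400 = +120 kJ
Reaction B:
  Bonds broken (reactants):
    C–C: 2 × 336 = 672
    C–H: 8 × 407 = 3256
    C=C: 1 × 629 = 629
    H–Cl: 1 × 419 = 419
    Σ(broken) = 4976 kJ
  Bonds formed (products):
    C–C: 3 × 336 = 1008
    C–Cl: 1 × 335 = 335
    C–H: 9 × 407 = 3663
    Σ(formed) = 5006 kJ
  ΔH_B = 4976 − 5006 = −30 kJ
ΔH_A − ΔH_B = +150 kJ, so reaction B has the more negative ΔH; |ΔH_A − ΔH_B| = 150 kJ.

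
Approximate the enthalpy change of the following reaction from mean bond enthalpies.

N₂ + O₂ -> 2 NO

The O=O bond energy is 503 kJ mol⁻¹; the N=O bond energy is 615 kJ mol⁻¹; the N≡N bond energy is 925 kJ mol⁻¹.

ΔH ≈ +198 kJ

Bonds broken (reactants):
  N≡N: 1 × 925 = 925
  O=O: 1 × 503 = 503
  Σ(broken) = 1428 kJ
Bonds formed (products):
  N=O: 2 × 615 = 1230
  Σ(formed) = 1230 kJ
ΔH = Σ(broken) − Σ(formed) = 1428 − 1230 = +198 kJ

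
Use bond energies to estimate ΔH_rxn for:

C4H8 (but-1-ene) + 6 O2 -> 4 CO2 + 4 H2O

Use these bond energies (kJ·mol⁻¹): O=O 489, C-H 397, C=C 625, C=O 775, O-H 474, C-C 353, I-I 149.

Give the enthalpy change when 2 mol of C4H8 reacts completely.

ΔH = −5102 kJ

Bonds broken (reactants):
  C-C: 2 × 353 = 706
  C-H: 8 × 397 = 3176
  C=C: 1 × 625 = 625
  O=O: 6 × 489 = 2934
  Σ(broken) = 7441 kJ
Bonds formed (products):
  C=O: 8 × 775 = 6200
  O-H: 8 × 474 = 3792
  Σ(formed) = 9992 kJ
ΔH = Σ(broken) − Σ(formed) = 7441 − 9992 = −2551 kJ
For 2× the reaction as written: 2 × (−2551) = −5102 kJ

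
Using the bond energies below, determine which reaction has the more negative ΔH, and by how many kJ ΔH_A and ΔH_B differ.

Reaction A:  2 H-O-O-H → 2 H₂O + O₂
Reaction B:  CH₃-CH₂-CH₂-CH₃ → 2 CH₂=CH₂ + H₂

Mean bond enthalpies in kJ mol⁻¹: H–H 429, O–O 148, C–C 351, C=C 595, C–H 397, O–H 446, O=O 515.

Reaction A:
  Bonds broken (reactants):
    O–H: 4 × 446 = 1784
    O–O: 2 × 148 = 296
    Σ(broken) = 2080 kJ
  Bonds formed (products):
    O–H: 4 × 446 = 1784
    O=O: 1 × 515 = 515
    Σ(formed) = 2299 kJ
  ΔH_A = 2080 − 2299 = −219 kJ
Reaction B:
  Bonds broken (reactants):
    C–C: 3 × 351 = 1053
    C–H: 10 × 397 = 3970
    Σ(broken) = 5023 kJ
  Bonds formed (products):
    C–H: 8 × 397 = 3176
    C=C: 2 × 595 = 1190
    H–H: 1 × 429 = 429
    Σ(formed) = 4795 kJ
  ΔH_B = 5023 − 4795 = +228 kJ
ΔH_A − ΔH_B = −447 kJ, so reaction A has the more negative ΔH; |ΔH_A − ΔH_B| = 447 kJ.

Reaction A, by 447 kJ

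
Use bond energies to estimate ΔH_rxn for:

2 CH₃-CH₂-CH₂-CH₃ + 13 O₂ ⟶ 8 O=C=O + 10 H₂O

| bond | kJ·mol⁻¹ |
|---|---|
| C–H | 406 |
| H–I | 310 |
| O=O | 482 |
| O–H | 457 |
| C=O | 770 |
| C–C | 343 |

Bonds broken (reactants):
  C–C: 6 × 343 = 2058
  C–H: 20 × 406 = 8120
  O=O: 13 × 482 = 6266
  Σ(broken) = 16444 kJ
Bonds formed (products):
  C=O: 16 × 770 = 12320
  O–H: 20 × 457 = 9140
  Σ(formed) = 21460 kJ
ΔH = Σ(broken) − Σ(formed) = 16444 − 21460 = −5016 kJ

ΔH ≈ −5016 kJ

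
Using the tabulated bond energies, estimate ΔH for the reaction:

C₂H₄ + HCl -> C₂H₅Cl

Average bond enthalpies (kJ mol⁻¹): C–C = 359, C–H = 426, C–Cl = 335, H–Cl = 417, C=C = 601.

Bonds broken (reactants):
  C–H: 4 × 426 = 1704
  C=C: 1 × 601 = 601
  H–Cl: 1 × 417 = 417
  Σ(broken) = 2722 kJ
Bonds formed (products):
  C–C: 1 × 359 = 359
  C–Cl: 1 × 335 = 335
  C–H: 5 × 426 = 2130
  Σ(formed) = 2824 kJ
ΔH = Σ(broken) − Σ(formed) = 2722 − 2824 = −102 kJ

ΔH ≈ −102 kJ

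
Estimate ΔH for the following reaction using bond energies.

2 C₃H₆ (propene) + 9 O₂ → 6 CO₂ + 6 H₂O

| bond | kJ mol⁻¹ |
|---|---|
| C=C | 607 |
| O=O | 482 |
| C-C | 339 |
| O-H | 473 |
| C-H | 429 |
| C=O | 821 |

ΔH ≈ −4150 kJ

Bonds broken (reactants):
  C-C: 2 × 339 = 678
  C-H: 12 × 429 = 5148
  C=C: 2 × 607 = 1214
  O=O: 9 × 482 = 4338
  Σ(broken) = 11378 kJ
Bonds formed (products):
  C=O: 12 × 821 = 9852
  O-H: 12 × 473 = 5676
  Σ(formed) = 15528 kJ
ΔH = Σ(broken) − Σ(formed) = 11378 − 15528 = −4150 kJ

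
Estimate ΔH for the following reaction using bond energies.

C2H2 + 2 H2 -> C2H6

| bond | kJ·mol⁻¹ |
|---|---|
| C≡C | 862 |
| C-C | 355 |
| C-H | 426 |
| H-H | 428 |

ΔH ≈ −341 kJ

Bonds broken (reactants):
  C≡C: 1 × 862 = 862
  C-H: 2 × 426 = 852
  H-H: 2 × 428 = 856
  Σ(broken) = 2570 kJ
Bonds formed (products):
  C-C: 1 × 355 = 355
  C-H: 6 × 426 = 2556
  Σ(formed) = 2911 kJ
ΔH = Σ(broken) − Σ(formed) = 2570 − 2911 = −341 kJ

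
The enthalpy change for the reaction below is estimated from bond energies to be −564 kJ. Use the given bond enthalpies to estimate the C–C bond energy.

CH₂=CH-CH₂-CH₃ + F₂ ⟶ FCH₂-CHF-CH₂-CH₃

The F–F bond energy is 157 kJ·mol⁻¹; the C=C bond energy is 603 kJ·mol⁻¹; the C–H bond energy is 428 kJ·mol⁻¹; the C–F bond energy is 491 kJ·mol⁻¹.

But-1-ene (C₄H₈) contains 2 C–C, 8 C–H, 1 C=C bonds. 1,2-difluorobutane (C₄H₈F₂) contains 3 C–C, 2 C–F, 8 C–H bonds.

Let D be the C–C bond energy.
Σ(broken) = 2×D + 8×428 + 1×603 + 1×157 = 4184 + 2D
Σ(formed) = 3×D + 2×491 + 8×428 = 4406 + 3D
ΔH = Σ(broken) − Σ(formed) = (4184 + 2D) − (4406 + 3D) = −222 − D
Setting this equal to −564 kJ gives D = 342 kJ/mol.

D(C–C) ≈ 342 kJ/mol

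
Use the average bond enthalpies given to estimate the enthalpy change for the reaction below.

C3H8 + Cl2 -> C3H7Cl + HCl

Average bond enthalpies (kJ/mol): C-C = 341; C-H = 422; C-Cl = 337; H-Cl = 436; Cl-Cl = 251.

Bonds broken (reactants):
  C-C: 2 × 341 = 682
  C-H: 8 × 422 = 3376
  Cl-Cl: 1 × 251 = 251
  Σ(broken) = 4309 kJ
Bonds formed (products):
  C-C: 2 × 341 = 682
  C-Cl: 1 × 337 = 337
  C-H: 7 × 422 = 2954
  H-Cl: 1 × 436 = 436
  Σ(formed) = 4409 kJ
ΔH = Σ(broken) − Σ(formed) = 4309 − 4409 = −100 kJ

ΔH ≈ −100 kJ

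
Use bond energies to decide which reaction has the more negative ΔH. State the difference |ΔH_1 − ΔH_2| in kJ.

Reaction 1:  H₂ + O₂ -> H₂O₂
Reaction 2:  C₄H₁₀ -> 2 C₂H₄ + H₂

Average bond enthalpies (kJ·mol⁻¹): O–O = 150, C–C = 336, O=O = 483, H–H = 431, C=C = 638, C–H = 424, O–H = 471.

Reaction 1, by 327 kJ

Reaction 1:
  Bonds broken (reactants):
    H–H: 1 × 431 = 431
    O=O: 1 × 483 = 483
    Σ(broken) = 914 kJ
  Bonds formed (products):
    O–H: 2 × 471 = 942
    O–O: 1 × 150 = 150
    Σ(formed) = 1092 kJ
  ΔH_1 = 914 − 1092 = −178 kJ
Reaction 2:
  Bonds broken (reactants):
    C–C: 3 × 336 = 1008
    C–H: 10 × 424 = 4240
    Σ(broken) = 5248 kJ
  Bonds formed (products):
    C–H: 8 × 424 = 3392
    C=C: 2 × 638 = 1276
    H–H: 1 × 431 = 431
    Σ(formed) = 5099 kJ
  ΔH_2 = 5248 − 5099 = +149 kJ
ΔH_1 − ΔH_2 = −327 kJ, so reaction 1 has the more negative ΔH; |ΔH_1 − ΔH_2| = 327 kJ.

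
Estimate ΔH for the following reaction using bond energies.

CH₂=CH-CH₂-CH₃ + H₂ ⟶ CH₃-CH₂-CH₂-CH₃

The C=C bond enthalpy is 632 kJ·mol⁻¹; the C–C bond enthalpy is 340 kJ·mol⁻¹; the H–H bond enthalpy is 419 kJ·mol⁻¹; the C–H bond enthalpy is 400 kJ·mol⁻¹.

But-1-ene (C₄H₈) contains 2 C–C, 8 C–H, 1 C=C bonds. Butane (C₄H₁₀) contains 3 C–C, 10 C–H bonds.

Bonds broken (reactants):
  C–C: 2 × 340 = 680
  C–H: 8 × 400 = 3200
  C=C: 1 × 632 = 632
  H–H: 1 × 419 = 419
  Σ(broken) = 4931 kJ
Bonds formed (products):
  C–C: 3 × 340 = 1020
  C–H: 10 × 400 = 4000
  Σ(formed) = 5020 kJ
ΔH = Σ(broken) − Σ(formed) = 4931 − 5020 = −89 kJ

ΔH ≈ −89 kJ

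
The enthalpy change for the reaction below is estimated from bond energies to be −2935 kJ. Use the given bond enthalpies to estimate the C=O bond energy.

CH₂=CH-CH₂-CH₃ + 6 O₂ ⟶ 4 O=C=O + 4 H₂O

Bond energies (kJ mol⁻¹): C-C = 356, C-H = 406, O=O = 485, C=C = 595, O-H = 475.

Let D be the C=O bond energy.
Σ(broken) = 2×356 + 8×406 + 1×595 + 6×485 = 7465
Σ(formed) = 8×D + 8×475 = 3800 + 8D
ΔH = Σ(broken) − Σ(formed) = (7465) − (3800 + 8D) = +3665 − 8D
Setting this equal to −2935 kJ gives 8D = 6600, so D = 825 kJ/mol.

D(C=O) ≈ 825 kJ/mol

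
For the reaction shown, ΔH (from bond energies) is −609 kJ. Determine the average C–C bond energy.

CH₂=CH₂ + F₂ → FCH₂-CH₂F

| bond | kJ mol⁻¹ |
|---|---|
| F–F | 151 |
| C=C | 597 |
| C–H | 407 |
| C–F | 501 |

D(C–C) ≈ 355 kJ/mol

Let D be the C–C bond energy.
Σ(broken) = 4×407 + 1×597 + 1×151 = 2376
Σ(formed) = 1×D + 2×501 + 4×407 = 2630 + D
ΔH = Σ(broken) − Σ(formed) = (2376) − (2630 + D) = −254 − D
Setting this equal to −609 kJ gives D = 355 kJ/mol.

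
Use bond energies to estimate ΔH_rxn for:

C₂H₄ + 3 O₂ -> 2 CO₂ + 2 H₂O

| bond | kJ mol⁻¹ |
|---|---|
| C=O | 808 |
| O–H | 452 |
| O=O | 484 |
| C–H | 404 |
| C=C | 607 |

ΔH ≈ −1365 kJ

Bonds broken (reactants):
  C–H: 4 × 404 = 1616
  C=C: 1 × 607 = 607
  O=O: 3 × 484 = 1452
  Σ(broken) = 3675 kJ
Bonds formed (products):
  C=O: 4 × 808 = 3232
  O–H: 4 × 452 = 1808
  Σ(formed) = 5040 kJ
ΔH = Σ(broken) − Σ(formed) = 3675 − 5040 = −1365 kJ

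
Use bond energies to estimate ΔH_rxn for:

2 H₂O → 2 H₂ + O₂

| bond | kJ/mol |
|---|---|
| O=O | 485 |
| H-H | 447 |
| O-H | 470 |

Bonds broken (reactants):
  O-H: 4 × 470 = 1880
  Σ(broken) = 1880 kJ
Bonds formed (products):
  H-H: 2 × 447 = 894
  O=O: 1 × 485 = 485
  Σ(formed) = 1379 kJ
ΔH = Σ(broken) − Σ(formed) = 1880 − 1379 = +501 kJ

ΔH ≈ +501 kJ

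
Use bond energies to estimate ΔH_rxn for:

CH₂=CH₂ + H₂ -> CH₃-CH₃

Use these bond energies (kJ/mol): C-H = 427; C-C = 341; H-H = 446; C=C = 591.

Bonds broken (reactants):
  C-H: 4 × 427 = 1708
  C=C: 1 × 591 = 591
  H-H: 1 × 446 = 446
  Σ(broken) = 2745 kJ
Bonds formed (products):
  C-C: 1 × 341 = 341
  C-H: 6 × 427 = 2562
  Σ(formed) = 2903 kJ
ΔH = Σ(broken) − Σ(formed) = 2745 − 2903 = −158 kJ

ΔH ≈ −158 kJ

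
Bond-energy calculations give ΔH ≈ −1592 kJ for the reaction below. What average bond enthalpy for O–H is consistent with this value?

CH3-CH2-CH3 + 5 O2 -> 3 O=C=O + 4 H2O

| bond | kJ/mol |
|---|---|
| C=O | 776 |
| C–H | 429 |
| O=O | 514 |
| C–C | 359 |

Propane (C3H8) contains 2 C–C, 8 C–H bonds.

Let D be the O–H bond energy.
Σ(broken) = 2×359 + 8×429 + 5×514 = 6720
Σ(formed) = 6×776 + 8×D = 4656 + 8D
ΔH = Σ(broken) − Σ(formed) = (6720) − (4656 + 8D) = +2064 − 8D
Setting this equal to −1592 kJ gives 8D = 3656, so D = 457 kJ/mol.

D(O–H) ≈ 457 kJ/mol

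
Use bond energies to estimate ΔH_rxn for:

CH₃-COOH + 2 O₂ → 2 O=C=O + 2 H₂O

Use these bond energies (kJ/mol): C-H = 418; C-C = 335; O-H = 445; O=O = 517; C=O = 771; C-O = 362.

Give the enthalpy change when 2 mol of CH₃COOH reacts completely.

Bonds broken (reactants):
  C-C: 1 × 335 = 335
  C-H: 3 × 418 = 1254
  C-O: 1 × 362 = 362
  C=O: 1 × 771 = 771
  O-H: 1 × 445 = 445
  O=O: 2 × 517 = 1034
  Σ(broken) = 4201 kJ
Bonds formed (products):
  C=O: 4 × 771 = 3084
  O-H: 4 × 445 = 1780
  Σ(formed) = 4864 kJ
ΔH = Σ(broken) − Σ(formed) = 4201 − 4864 = −663 kJ
For 2× the reaction as written: 2 × (−663) = −1326 kJ

ΔH = −1326 kJ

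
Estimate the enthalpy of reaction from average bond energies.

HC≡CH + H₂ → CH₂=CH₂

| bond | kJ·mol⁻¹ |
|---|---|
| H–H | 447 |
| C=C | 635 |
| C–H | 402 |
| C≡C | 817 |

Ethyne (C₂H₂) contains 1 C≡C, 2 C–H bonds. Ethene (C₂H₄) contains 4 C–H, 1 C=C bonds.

ΔH ≈ −175 kJ

Bonds broken (reactants):
  C≡C: 1 × 817 = 817
  C–H: 2 × 402 = 804
  H–H: 1 × 447 = 447
  Σ(broken) = 2068 kJ
Bonds formed (products):
  C–H: 4 × 402 = 1608
  C=C: 1 × 635 = 635
  Σ(formed) = 2243 kJ
ΔH = Σ(broken) − Σ(formed) = 2068 − 2243 = −175 kJ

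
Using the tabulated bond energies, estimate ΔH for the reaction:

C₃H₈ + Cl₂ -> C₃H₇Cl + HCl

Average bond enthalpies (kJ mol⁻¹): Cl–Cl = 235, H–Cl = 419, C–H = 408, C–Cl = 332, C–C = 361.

Bonds broken (reactants):
  C–C: 2 × 361 = 722
  C–H: 8 × 408 = 3264
  Cl–Cl: 1 × 235 = 235
  Σ(broken) = 4221 kJ
Bonds formed (products):
  C–C: 2 × 361 = 722
  C–Cl: 1 × 332 = 332
  C–H: 7 × 408 = 2856
  H–Cl: 1 × 419 = 419
  Σ(formed) = 4329 kJ
ΔH = Σ(broken) − Σ(formed) = 4221 − 4329 = −108 kJ

ΔH ≈ −108 kJ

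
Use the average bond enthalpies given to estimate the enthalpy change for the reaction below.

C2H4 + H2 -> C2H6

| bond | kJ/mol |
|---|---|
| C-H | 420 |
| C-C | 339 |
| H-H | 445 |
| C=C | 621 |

ΔH ≈ −113 kJ

Bonds broken (reactants):
  C-H: 4 × 420 = 1680
  C=C: 1 × 621 = 621
  H-H: 1 × 445 = 445
  Σ(broken) = 2746 kJ
Bonds formed (products):
  C-C: 1 × 339 = 339
  C-H: 6 × 420 = 2520
  Σ(formed) = 2859 kJ
ΔH = Σ(broken) − Σ(formed) = 2746 − 2859 = −113 kJ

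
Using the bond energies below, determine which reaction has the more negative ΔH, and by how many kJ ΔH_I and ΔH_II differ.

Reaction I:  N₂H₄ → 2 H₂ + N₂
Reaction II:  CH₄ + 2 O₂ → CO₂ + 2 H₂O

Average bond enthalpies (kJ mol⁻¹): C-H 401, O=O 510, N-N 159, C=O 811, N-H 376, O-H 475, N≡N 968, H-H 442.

Reaction II, by 709 kJ

Reaction I:
  Bonds broken (reactants):
    N-H: 4 × 376 = 1504
    N-N: 1 × 159 = 159
    Σ(broken) = 1663 kJ
  Bonds formed (products):
    H-H: 2 × 442 = 884
    N≡N: 1 × 968 = 968
    Σ(formed) = 1852 kJ
  ΔH_I = 1663 − 1852 = −189 kJ
Reaction II:
  Bonds broken (reactants):
    C-H: 4 × 401 = 1604
    O=O: 2 × 510 = 1020
    Σ(broken) = 2624 kJ
  Bonds formed (products):
    C=O: 2 × 811 = 1622
    O-H: 4 × 475 = 1900
    Σ(formed) = 3522 kJ
  ΔH_II = 2624 − 3522 = −898 kJ
ΔH_I − ΔH_II = +709 kJ, so reaction II has the more negative ΔH; |ΔH_I − ΔH_II| = 709 kJ.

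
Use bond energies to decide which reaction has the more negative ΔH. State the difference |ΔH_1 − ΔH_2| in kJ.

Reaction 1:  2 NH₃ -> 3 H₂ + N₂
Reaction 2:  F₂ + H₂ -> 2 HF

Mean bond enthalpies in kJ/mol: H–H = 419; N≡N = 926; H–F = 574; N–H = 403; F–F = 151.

Reaction 1:
  Bonds broken (reactants):
    N–H: 6 × 403 = 2418
    Σ(broken) = 2418 kJ
  Bonds formed (products):
    H–H: 3 × 419 = 1257
    N≡N: 1 × 926 = 926
    Σ(formed) = 2183 kJ
  ΔH_1 = 2418 − 2183 = +235 kJ
Reaction 2:
  Bonds broken (reactants):
    F–F: 1 × 151 = 151
    H–H: 1 × 419 = 419
    Σ(broken) = 570 kJ
  Bonds formed (products):
    H–F: 2 × 574 = 1148
    Σ(formed) = 1148 kJ
  ΔH_2 = 570 − 1148 = −578 kJ
ΔH_1 − ΔH_2 = +813 kJ, so reaction 2 has the more negative ΔH; |ΔH_1 − ΔH_2| = 813 kJ.

Reaction 2, by 813 kJ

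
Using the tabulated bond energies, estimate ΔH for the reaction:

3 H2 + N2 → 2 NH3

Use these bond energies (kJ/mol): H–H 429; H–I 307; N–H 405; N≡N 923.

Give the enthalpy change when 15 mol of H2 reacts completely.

ΔH = −1100 kJ

Bonds broken (reactants):
  H–H: 3 × 429 = 1287
  N≡N: 1 × 923 = 923
  Σ(broken) = 2210 kJ
Bonds formed (products):
  N–H: 6 × 405 = 2430
  Σ(formed) = 2430 kJ
ΔH = Σ(broken) − Σ(formed) = 2210 − 2430 = −220 kJ
For 5× the reaction as written: 5 × (−220) = −1100 kJ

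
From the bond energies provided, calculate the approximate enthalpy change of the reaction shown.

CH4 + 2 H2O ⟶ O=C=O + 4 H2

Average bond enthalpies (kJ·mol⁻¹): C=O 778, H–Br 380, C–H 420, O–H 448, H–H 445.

Bonds broken (reactants):
  C–H: 4 × 420 = 1680
  O–H: 4 × 448 = 1792
  Σ(broken) = 3472 kJ
Bonds formed (products):
  C=O: 2 × 778 = 1556
  H–H: 4 × 445 = 1780
  Σ(formed) = 3336 kJ
ΔH = Σ(broken) − Σ(formed) = 3472 − 3336 = +136 kJ

ΔH ≈ +136 kJ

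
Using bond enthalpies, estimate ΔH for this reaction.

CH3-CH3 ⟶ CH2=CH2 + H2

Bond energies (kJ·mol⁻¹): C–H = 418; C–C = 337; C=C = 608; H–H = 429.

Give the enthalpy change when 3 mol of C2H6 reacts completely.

ΔH = +408 kJ

Bonds broken (reactants):
  C–C: 1 × 337 = 337
  C–H: 6 × 418 = 2508
  Σ(broken) = 2845 kJ
Bonds formed (products):
  C–H: 4 × 418 = 1672
  C=C: 1 × 608 = 608
  H–H: 1 × 429 = 429
  Σ(formed) = 2709 kJ
ΔH = Σ(broken) − Σ(formed) = 2845 − 2709 = +136 kJ
For 3× the reaction as written: 3 × (+136) = +408 kJ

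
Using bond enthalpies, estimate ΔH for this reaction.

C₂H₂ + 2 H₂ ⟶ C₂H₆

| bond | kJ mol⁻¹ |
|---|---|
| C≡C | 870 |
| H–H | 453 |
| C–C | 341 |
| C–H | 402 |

Bonds broken (reactants):
  C≡C: 1 × 870 = 870
  C–H: 2 × 402 = 804
  H–H: 2 × 453 = 906
  Σ(broken) = 2580 kJ
Bonds formed (products):
  C–C: 1 × 341 = 341
  C–H: 6 × 402 = 2412
  Σ(formed) = 2753 kJ
ΔH = Σ(broken) − Σ(formed) = 2580 − 2753 = −173 kJ

ΔH ≈ −173 kJ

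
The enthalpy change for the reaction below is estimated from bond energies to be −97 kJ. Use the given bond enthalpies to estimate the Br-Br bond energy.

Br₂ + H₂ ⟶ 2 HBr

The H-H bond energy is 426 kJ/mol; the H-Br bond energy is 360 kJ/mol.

Let D be the Br-Br bond energy.
Σ(broken) = 1×D + 1×426 = 426 + D
Σ(formed) = 2×360 = 720
ΔH = Σ(broken) − Σ(formed) = (426 + D) − (720) = −294 + D
Setting this equal to −97 kJ gives D = 197 kJ/mol.

D(Br-Br) ≈ 197 kJ/mol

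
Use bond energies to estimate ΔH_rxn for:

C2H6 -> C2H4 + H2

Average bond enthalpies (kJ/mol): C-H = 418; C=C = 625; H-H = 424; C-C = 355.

Bonds broken (reactants):
  C-C: 1 × 355 = 355
  C-H: 6 × 418 = 2508
  Σ(broken) = 2863 kJ
Bonds formed (products):
  C-H: 4 × 418 = 1672
  C=C: 1 × 625 = 625
  H-H: 1 × 424 = 424
  Σ(formed) = 2721 kJ
ΔH = Σ(broken) − Σ(formed) = 2863 − 2721 = +142 kJ

ΔH ≈ +142 kJ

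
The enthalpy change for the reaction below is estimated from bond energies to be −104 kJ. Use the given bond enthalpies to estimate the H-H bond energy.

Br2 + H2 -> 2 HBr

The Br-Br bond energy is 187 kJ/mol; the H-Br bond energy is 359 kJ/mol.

D(H-H) ≈ 427 kJ/mol

Let D be the H-H bond energy.
Σ(broken) = 1×187 + 1×D = 187 + D
Σ(formed) = 2×359 = 718
ΔH = Σ(broken) − Σ(formed) = (187 + D) − (718) = −531 + D
Setting this equal to −104 kJ gives D = 427 kJ/mol.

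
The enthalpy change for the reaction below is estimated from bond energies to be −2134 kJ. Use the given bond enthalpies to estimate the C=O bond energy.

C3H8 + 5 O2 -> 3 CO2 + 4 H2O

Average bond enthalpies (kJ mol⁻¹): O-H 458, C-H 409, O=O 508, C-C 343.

Let D be the C=O bond energy.
Σ(broken) = 2×343 + 8×409 + 5×508 = 6498
Σ(formed) = 6×D + 8×458 = 3664 + 6D
ΔH = Σ(broken) − Σ(formed) = (6498) − (3664 + 6D) = +2834 − 6D
Setting this equal to −2134 kJ gives 6D = 4968, so D = 828 kJ/mol.

D(C=O) ≈ 828 kJ/mol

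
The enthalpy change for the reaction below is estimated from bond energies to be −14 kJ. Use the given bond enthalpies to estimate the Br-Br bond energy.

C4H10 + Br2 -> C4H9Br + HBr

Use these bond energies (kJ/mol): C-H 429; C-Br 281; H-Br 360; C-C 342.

D(Br-Br) ≈ 198 kJ/mol

Let D be the Br-Br bond energy.
Σ(broken) = 1×D + 3×342 + 10×429 = 5316 + D
Σ(formed) = 1×281 + 3×342 + 9×429 + 1×360 = 5528
ΔH = Σ(broken) − Σ(formed) = (5316 + D) − (5528) = −212 + D
Setting this equal to −14 kJ gives D = 198 kJ/mol.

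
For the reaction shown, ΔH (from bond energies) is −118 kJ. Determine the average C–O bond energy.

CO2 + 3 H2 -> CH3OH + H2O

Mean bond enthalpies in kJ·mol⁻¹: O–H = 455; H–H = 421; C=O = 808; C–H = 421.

Let D be the C–O bond energy.
Σ(broken) = 2×808 + 3×421 = 2879
Σ(formed) = 3×421 + 1×D + 3×455 = 2628 + D
ΔH = Σ(broken) − Σ(formed) = (2879) − (2628 + D) = +251 − D
Setting this equal to −118 kJ gives D = 369 kJ/mol.

D(C–O) ≈ 369 kJ/mol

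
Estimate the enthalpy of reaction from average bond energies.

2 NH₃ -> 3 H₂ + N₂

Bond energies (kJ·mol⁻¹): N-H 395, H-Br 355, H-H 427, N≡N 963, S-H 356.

Bonds broken (reactants):
  N-H: 6 × 395 = 2370
  Σ(broken) = 2370 kJ
Bonds formed (products):
  H-H: 3 × 427 = 1281
  N≡N: 1 × 963 = 963
  Σ(formed) = 2244 kJ
ΔH = Σ(broken) − Σ(formed) = 2370 − 2244 = +126 kJ

ΔH ≈ +126 kJ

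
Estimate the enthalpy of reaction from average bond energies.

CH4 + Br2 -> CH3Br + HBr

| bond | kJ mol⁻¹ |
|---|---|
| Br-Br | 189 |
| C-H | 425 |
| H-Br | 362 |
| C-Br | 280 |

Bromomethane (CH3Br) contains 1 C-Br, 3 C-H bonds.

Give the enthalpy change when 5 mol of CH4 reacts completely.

Bonds broken (reactants):
  Br-Br: 1 × 189 = 189
  C-H: 4 × 425 = 1700
  Σ(broken) = 1889 kJ
Bonds formed (products):
  C-Br: 1 × 280 = 280
  C-H: 3 × 425 = 1275
  H-Br: 1 × 362 = 362
  Σ(formed) = 1917 kJ
ΔH = Σ(broken) − Σ(formed) = 1889 − 1917 = −28 kJ
For 5× the reaction as written: 5 × (−28) = −140 kJ

ΔH = −140 kJ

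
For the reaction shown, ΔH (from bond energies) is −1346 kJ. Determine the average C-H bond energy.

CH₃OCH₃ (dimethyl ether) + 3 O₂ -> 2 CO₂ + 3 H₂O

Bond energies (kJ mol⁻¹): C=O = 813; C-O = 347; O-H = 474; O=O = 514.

Let D be the C-H bond energy.
Σ(broken) = 6×D + 2×347 + 3×514 = 2236 + 6D
Σ(formed) = 4×813 + 6×474 = 6096
ΔH = Σ(broken) − Σ(formed) = (2236 + 6D) − (6096) = −3860 + 6D
Setting this equal to −1346 kJ gives 6D = 2514, so D = 419 kJ/mol.

D(C-H) ≈ 419 kJ/mol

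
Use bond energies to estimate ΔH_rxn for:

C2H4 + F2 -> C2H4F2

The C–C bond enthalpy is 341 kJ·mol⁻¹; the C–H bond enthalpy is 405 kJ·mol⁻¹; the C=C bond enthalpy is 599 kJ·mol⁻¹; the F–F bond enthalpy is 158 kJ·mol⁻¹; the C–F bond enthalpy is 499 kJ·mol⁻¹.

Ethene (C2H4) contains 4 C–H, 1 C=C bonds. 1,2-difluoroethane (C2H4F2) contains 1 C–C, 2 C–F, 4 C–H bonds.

ΔH ≈ −582 kJ

Bonds broken (reactants):
  C–H: 4 × 405 = 1620
  C=C: 1 × 599 = 599
  F–F: 1 × 158 = 158
  Σ(broken) = 2377 kJ
Bonds formed (products):
  C–C: 1 × 341 = 341
  C–F: 2 × 499 = 998
  C–H: 4 × 405 = 1620
  Σ(formed) = 2959 kJ
ΔH = Σ(broken) − Σ(formed) = 2377 − 2959 = −582 kJ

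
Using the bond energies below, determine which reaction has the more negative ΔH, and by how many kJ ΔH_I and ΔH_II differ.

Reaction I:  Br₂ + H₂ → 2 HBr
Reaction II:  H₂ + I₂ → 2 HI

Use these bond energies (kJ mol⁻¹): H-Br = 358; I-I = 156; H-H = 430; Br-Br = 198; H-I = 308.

Reaction I, by 58 kJ

Reaction I:
  Bonds broken (reactants):
    Br-Br: 1 × 198 = 198
    H-H: 1 × 430 = 430
    Σ(broken) = 628 kJ
  Bonds formed (products):
    H-Br: 2 × 358 = 716
    Σ(formed) = 716 kJ
  ΔH_I = 628 − 716 = −88 kJ
Reaction II:
  Bonds broken (reactants):
    H-H: 1 × 430 = 430
    I-I: 1 × 156 = 156
    Σ(broken) = 586 kJ
  Bonds formed (products):
    H-I: 2 × 308 = 616
    Σ(formed) = 616 kJ
  ΔH_II = 586 − 616 = −30 kJ
ΔH_I − ΔH_II = −58 kJ, so reaction I has the more negative ΔH; |ΔH_I − ΔH_II| = 58 kJ.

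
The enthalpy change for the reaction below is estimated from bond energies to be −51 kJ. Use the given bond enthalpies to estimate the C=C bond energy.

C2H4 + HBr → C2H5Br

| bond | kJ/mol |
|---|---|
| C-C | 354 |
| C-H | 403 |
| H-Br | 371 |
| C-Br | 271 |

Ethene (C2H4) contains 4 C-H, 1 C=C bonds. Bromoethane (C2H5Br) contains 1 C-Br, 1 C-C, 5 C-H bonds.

Let D be the C=C bond energy.
Σ(broken) = 4×403 + 1×D + 1×371 = 1983 + D
Σ(formed) = 1×271 + 1×354 + 5×403 = 2640
ΔH = Σ(broken) − Σ(formed) = (1983 + D) − (2640) = −657 + D
Setting this equal to −51 kJ gives D = 606 kJ/mol.

D(C=C) ≈ 606 kJ/mol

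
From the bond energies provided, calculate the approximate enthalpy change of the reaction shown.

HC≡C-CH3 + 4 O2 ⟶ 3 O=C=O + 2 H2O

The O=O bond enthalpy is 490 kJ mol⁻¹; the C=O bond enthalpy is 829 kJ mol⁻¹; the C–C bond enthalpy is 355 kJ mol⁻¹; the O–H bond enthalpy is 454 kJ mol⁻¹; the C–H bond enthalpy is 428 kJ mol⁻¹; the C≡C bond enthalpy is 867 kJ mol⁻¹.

Bonds broken (reactants):
  C≡C: 1 × 867 = 867
  C–C: 1 × 355 = 355
  C–H: 4 × 428 = 1712
  O=O: 4 × 490 = 1960
  Σ(broken) = 4894 kJ
Bonds formed (products):
  C=O: 6 × 829 = 4974
  O–H: 4 × 454 = 1816
  Σ(formed) = 6790 kJ
ΔH = Σ(broken) − Σ(formed) = 4894 − 6790 = −1896 kJ

ΔH ≈ −1896 kJ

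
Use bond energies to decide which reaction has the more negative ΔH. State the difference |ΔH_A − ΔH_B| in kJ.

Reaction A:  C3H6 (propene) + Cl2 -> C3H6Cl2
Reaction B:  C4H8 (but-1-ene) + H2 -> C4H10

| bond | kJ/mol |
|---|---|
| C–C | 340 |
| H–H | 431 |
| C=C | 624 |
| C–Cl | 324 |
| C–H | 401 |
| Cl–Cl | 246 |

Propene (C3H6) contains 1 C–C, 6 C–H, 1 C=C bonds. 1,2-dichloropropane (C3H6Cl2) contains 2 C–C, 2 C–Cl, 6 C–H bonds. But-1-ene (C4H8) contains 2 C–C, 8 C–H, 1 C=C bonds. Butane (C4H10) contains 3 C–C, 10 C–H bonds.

Reaction A, by 31 kJ

Reaction A:
  Bonds broken (reactants):
    C–C: 1 × 340 = 340
    C–H: 6 × 401 = 2406
    C=C: 1 × 624 = 624
    Cl–Cl: 1 × 246 = 246
    Σ(broken) = 3616 kJ
  Bonds formed (products):
    C–C: 2 × 340 = 680
    C–Cl: 2 × 324 = 648
    C–H: 6 × 401 = 2406
    Σ(formed) = 3734 kJ
  ΔH_A = 3616 − 3734 = −118 kJ
Reaction B:
  Bonds broken (reactants):
    C–C: 2 × 340 = 680
    C–H: 8 × 401 = 3208
    C=C: 1 × 624 = 624
    H–H: 1 × 431 = 431
    Σ(broken) = 4943 kJ
  Bonds formed (products):
    C–C: 3 × 340 = 1020
    C–H: 10 × 401 = 4010
    Σ(formed) = 5030 kJ
  ΔH_B = 4943 − 5030 = −87 kJ
ΔH_A − ΔH_B = −31 kJ, so reaction A has the more negative ΔH; |ΔH_A − ΔH_B| = 31 kJ.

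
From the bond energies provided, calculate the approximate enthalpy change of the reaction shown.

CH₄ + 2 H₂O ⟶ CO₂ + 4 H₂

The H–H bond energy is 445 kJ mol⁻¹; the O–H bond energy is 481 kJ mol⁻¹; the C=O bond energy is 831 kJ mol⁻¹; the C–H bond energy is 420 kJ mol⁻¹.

ΔH ≈ +162 kJ

Bonds broken (reactants):
  C–H: 4 × 420 = 1680
  O–H: 4 × 481 = 1924
  Σ(broken) = 3604 kJ
Bonds formed (products):
  C=O: 2 × 831 = 1662
  H–H: 4 × 445 = 1780
  Σ(formed) = 3442 kJ
ΔH = Σ(broken) − Σ(formed) = 3604 − 3442 = +162 kJ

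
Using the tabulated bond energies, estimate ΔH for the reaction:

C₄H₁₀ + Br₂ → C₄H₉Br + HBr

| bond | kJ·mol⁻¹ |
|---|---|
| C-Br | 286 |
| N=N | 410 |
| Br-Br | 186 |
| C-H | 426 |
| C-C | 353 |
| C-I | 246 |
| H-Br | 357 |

ΔH ≈ −31 kJ

Bonds broken (reactants):
  Br-Br: 1 × 186 = 186
  C-C: 3 × 353 = 1059
  C-H: 10 × 426 = 4260
  Σ(broken) = 5505 kJ
Bonds formed (products):
  C-Br: 1 × 286 = 286
  C-C: 3 × 353 = 1059
  C-H: 9 × 426 = 3834
  H-Br: 1 × 357 = 357
  Σ(formed) = 5536 kJ
ΔH = Σ(broken) − Σ(formed) = 5505 − 5536 = −31 kJ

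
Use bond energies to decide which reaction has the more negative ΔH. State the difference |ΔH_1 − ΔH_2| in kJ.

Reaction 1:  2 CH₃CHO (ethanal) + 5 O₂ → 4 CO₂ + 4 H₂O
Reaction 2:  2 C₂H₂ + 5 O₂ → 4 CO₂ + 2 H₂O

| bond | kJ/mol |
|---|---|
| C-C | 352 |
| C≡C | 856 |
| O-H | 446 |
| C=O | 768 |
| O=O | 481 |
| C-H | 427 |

Reaction 1:
  Bonds broken (reactants):
    C-C: 2 × 352 = 704
    C-H: 8 × 427 = 3416
    C=O: 2 × 768 = 1536
    O=O: 5 × 481 = 2405
    Σ(broken) = 8061 kJ
  Bonds formed (products):
    C=O: 8 × 768 = 6144
    O-H: 8 × 446 = 3568
    Σ(formed) = 9712 kJ
  ΔH_1 = 8061 − 9712 = −1651 kJ
Reaction 2:
  Bonds broken (reactants):
    C≡C: 2 × 856 = 1712
    C-H: 4 × 427 = 1708
    O=O: 5 × 481 = 2405
    Σ(broken) = 5825 kJ
  Bonds formed (products):
    C=O: 8 × 768 = 6144
    O-H: 4 × 446 = 1784
    Σ(formed) = 7928 kJ
  ΔH_2 = 5825 − 7928 = −2103 kJ
ΔH_1 − ΔH_2 = +452 kJ, so reaction 2 has the more negative ΔH; |ΔH_1 − ΔH_2| = 452 kJ.

Reaction 2, by 452 kJ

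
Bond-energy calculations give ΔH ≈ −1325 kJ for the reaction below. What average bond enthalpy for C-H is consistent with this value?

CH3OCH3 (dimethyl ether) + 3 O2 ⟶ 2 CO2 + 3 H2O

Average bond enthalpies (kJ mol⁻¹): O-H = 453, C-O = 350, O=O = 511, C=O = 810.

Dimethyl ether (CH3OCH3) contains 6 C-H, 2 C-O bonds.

Let D be the C-H bond energy.
Σ(broken) = 6×D + 2×350 + 3×511 = 2233 + 6D
Σ(formed) = 4×810 + 6×453 = 5958
ΔH = Σ(broken) − Σ(formed) = (2233 + 6D) − (5958) = −3725 + 6D
Setting this equal to −1325 kJ gives 6D = 2400, so D = 400 kJ/mol.

D(C-H) ≈ 400 kJ/mol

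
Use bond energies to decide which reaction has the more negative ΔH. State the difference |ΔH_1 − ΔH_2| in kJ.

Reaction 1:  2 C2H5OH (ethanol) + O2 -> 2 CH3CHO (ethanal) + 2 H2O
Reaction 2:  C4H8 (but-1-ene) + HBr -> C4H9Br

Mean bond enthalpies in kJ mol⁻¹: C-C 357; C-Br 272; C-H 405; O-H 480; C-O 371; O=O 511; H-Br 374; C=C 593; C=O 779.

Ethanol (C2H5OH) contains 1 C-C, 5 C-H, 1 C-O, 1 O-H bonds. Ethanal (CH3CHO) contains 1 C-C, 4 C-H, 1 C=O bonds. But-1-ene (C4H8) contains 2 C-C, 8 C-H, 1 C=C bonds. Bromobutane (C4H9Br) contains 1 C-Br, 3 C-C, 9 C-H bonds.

Reaction 1:
  Bonds broken (reactants):
    C-C: 2 × 357 = 714
    C-H: 10 × 405 = 4050
    C-O: 2 × 371 = 742
    O-H: 2 × 480 = 960
    O=O: 1 × 511 = 511
    Σ(broken) = 6977 kJ
  Bonds formed (products):
    C-C: 2 × 357 = 714
    C-H: 8 × 405 = 3240
    C=O: 2 × 779 = 1558
    O-H: 4 × 480 = 1920
    Σ(formed) = 7432 kJ
  ΔH_1 = 6977 − 7432 = −455 kJ
Reaction 2:
  Bonds broken (reactants):
    C-C: 2 × 357 = 714
    C-H: 8 × 405 = 3240
    C=C: 1 × 593 = 593
    H-Br: 1 × 374 = 374
    Σ(broken) = 4921 kJ
  Bonds formed (products):
    C-Br: 1 × 272 = 272
    C-C: 3 × 357 = 1071
    C-H: 9 × 405 = 3645
    Σ(formed) = 4988 kJ
  ΔH_2 = 4921 − 4988 = −67 kJ
ΔH_1 − ΔH_2 = −388 kJ, so reaction 1 has the more negative ΔH; |ΔH_1 − ΔH_2| = 388 kJ.

Reaction 1, by 388 kJ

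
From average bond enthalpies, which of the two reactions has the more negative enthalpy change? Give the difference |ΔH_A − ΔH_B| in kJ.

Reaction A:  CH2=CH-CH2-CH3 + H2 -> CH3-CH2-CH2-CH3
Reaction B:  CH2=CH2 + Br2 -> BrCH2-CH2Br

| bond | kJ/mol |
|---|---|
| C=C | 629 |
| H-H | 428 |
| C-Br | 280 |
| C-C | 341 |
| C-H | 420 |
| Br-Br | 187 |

Reaction A, by 39 kJ

Reaction A:
  Bonds broken (reactants):
    C-C: 2 × 341 = 682
    C-H: 8 × 420 = 3360
    C=C: 1 × 629 = 629
    H-H: 1 × 428 = 428
    Σ(broken) = 5099 kJ
  Bonds formed (products):
    C-C: 3 × 341 = 1023
    C-H: 10 × 420 = 4200
    Σ(formed) = 5223 kJ
  ΔH_A = 5099 − 5223 = −124 kJ
Reaction B:
  Bonds broken (reactants):
    Br-Br: 1 × 187 = 187
    C-H: 4 × 420 = 1680
    C=C: 1 × 629 = 629
    Σ(broken) = 2496 kJ
  Bonds formed (products):
    C-Br: 2 × 280 = 560
    C-C: 1 × 341 = 341
    C-H: 4 × 420 = 1680
    Σ(formed) = 2581 kJ
  ΔH_B = 2496 − 2581 = −85 kJ
ΔH_A − ΔH_B = −39 kJ, so reaction A has the more negative ΔH; |ΔH_A − ΔH_B| = 39 kJ.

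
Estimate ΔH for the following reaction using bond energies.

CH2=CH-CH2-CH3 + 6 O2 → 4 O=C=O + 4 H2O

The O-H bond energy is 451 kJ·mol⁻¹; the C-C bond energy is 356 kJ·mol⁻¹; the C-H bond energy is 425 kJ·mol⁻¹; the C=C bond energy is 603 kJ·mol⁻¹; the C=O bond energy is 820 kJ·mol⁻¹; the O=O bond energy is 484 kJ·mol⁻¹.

ΔH ≈ −2549 kJ

Bonds broken (reactants):
  C-C: 2 × 356 = 712
  C-H: 8 × 425 = 3400
  C=C: 1 × 603 = 603
  O=O: 6 × 484 = 2904
  Σ(broken) = 7619 kJ
Bonds formed (products):
  C=O: 8 × 820 = 6560
  O-H: 8 × 451 = 3608
  Σ(formed) = 10168 kJ
ΔH = Σ(broken) − Σ(formed) = 7619 − 10168 = −2549 kJ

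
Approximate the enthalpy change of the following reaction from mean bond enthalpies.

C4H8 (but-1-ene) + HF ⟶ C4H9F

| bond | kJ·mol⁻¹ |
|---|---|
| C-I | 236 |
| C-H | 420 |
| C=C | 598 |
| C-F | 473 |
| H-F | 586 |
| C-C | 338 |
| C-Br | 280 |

ΔH ≈ −47 kJ

Bonds broken (reactants):
  C-C: 2 × 338 = 676
  C-H: 8 × 420 = 3360
  C=C: 1 × 598 = 598
  H-F: 1 × 586 = 586
  Σ(broken) = 5220 kJ
Bonds formed (products):
  C-C: 3 × 338 = 1014
  C-F: 1 × 473 = 473
  C-H: 9 × 420 = 3780
  Σ(formed) = 5267 kJ
ΔH = Σ(broken) − Σ(formed) = 5220 − 5267 = −47 kJ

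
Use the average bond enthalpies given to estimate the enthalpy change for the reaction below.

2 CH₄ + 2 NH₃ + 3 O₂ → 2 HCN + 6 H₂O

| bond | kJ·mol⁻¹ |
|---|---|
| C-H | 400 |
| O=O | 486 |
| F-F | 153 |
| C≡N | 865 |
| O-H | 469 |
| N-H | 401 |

Bonds broken (reactants):
  C-H: 8 × 400 = 3200
  N-H: 6 × 401 = 2406
  O=O: 3 × 486 = 1458
  Σ(broken) = 7064 kJ
Bonds formed (products):
  C≡N: 2 × 865 = 1730
  C-H: 2 × 400 = 800
  O-H: 12 × 469 = 5628
  Σ(formed) = 8158 kJ
ΔH = Σ(broken) − Σ(formed) = 7064 − 8158 = −1094 kJ

ΔH ≈ −1094 kJ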